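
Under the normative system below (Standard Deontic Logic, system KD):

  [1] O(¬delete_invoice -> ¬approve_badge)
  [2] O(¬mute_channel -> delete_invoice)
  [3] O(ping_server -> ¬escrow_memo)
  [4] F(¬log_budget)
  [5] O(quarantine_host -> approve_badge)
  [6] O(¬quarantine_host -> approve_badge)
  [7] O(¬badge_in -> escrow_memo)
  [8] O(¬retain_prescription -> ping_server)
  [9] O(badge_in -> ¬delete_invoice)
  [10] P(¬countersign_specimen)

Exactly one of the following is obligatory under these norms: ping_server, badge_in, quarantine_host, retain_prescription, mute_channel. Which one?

Premises 6 and 5 are O(¬quarantine_host -> approve_badge) and O(quarantine_host -> approve_badge); every ideal world satisfies ¬quarantine_host or quarantine_host, so in either case approve_badge holds — hence O(approve_badge).
The contrapositive of premise 1 (O(¬delete_invoice -> ¬approve_badge)) is O(approve_badge -> delete_invoice), and O(approve_badge) is already established, so O(delete_invoice).
The contrapositive of premise 9 (O(badge_in -> ¬delete_invoice)) is O(delete_invoice -> ¬badge_in), and O(delete_invoice) is already established, so O(¬badge_in).
Premise 7 is O(¬badge_in -> escrow_memo); since O(¬badge_in), deontic closure gives O(escrow_memo).
Premise 3, O(ping_server -> ¬escrow_memo), contraposes to O(escrow_memo -> ¬ping_server); with O(escrow_memo) we get O(¬ping_server).
Premise 8, O(¬retain_prescription -> ping_server), contraposes to O(¬ping_server -> retain_prescription); with O(¬ping_server) we get O(retain_prescription).
So O(retain_prescription) holds — retain_prescription is obligatory. None of the other listed options is made obligatory by any chain of premises.

retain_prescription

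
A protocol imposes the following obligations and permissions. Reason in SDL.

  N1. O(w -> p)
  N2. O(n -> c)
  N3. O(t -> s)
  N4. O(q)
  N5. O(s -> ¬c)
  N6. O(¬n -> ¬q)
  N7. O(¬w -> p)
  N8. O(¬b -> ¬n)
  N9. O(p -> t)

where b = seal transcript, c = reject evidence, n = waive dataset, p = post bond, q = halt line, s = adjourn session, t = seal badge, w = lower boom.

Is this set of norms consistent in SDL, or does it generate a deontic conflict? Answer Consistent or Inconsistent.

Inconsistent

Premises 1 and 7 are O(w -> p) and O(¬w -> p); every ideal world satisfies w or ¬w, so in either case p holds — hence O(p).
From O(p) and premise 9, O(p -> t), we obtain O(t).
Applying K to premise 3 (O(t -> s)) and O(t) yields O(s).
Applying K to premise 5 (O(s -> ¬c)) and O(s) yields O(¬c).
The contrapositive of premise 2 (O(n -> c)) is O(¬c -> ¬n), and O(¬c) is already established, so O(¬n).
With premise 6, O(¬n -> ¬q), the K-axiom yields O(¬q).
But premise 4 directly asserts O(q).
We now have both O(¬q) and O(q) — q is simultaneously obligatory and forbidden, violating the D-axiom.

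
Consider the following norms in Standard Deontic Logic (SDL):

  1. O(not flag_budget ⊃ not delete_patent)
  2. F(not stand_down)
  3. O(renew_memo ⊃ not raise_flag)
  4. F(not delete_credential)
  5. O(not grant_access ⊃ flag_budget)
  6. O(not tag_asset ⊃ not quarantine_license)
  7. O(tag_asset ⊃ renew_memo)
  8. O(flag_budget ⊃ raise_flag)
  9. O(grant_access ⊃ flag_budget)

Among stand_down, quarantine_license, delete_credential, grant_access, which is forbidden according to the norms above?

Premises 5 and 9 cover both cases: O(not grant_access ⊃ flag_budget) and O(grant_access ⊃ flag_budget). Since not grant_access ∨ grant_access is a tautology, O(flag_budget) follows.
From O(flag_budget) and premise 8, O(flag_budget ⊃ raise_flag), we obtain O(raise_flag).
Premise 3, O(renew_memo ⊃ not raise_flag), contraposes to O(raise_flag ⊃ not renew_memo); with O(raise_flag) we get O(not renew_memo).
Premise 7, O(tag_asset ⊃ renew_memo), contraposes to O(not renew_memo ⊃ not tag_asset); with O(not renew_memo) we get O(not tag_asset).
From O(not tag_asset) and premise 6, O(not tag_asset ⊃ not quarantine_license), we obtain O(not quarantine_license).
So O(not quarantine_license) holds, i.e. quarantine_license is forbidden. None of the other listed options is forbidden under the premises.

quarantine_license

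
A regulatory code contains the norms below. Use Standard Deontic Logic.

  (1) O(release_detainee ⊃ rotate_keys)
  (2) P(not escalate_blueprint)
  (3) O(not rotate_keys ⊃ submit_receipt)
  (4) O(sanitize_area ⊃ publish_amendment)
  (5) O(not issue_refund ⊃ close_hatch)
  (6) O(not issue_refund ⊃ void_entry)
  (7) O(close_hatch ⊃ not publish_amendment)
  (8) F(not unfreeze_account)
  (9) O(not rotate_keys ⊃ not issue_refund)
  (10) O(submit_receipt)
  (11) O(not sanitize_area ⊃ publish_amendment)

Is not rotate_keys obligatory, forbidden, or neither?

Premises 11 and 4 are O(not sanitize_area ⊃ publish_amendment) and O(sanitize_area ⊃ publish_amendment); every ideal world satisfies not sanitize_area or sanitize_area, so in either case publish_amendment holds — hence O(publish_amendment).
The contrapositive of premise 7 (O(close_hatch ⊃ not publish_amendment)) is O(publish_amendment ⊃ not close_hatch), and O(publish_amendment) is already established, so O(not close_hatch).
Premise 5 is O(not issue_refund ⊃ close_hatch); contrapositively O(not close_hatch ⊃ issue_refund). Since O(not close_hatch) holds, K gives O(issue_refund).
Premise 9, O(not rotate_keys ⊃ not issue_refund), contraposes to O(issue_refund ⊃ rotate_keys); with O(issue_refund) we get O(rotate_keys).
Premises 1, 2, 3, 6, 8, 10 do not contribute to this derivation.
Thus O(rotate_keys), which is F(not rotate_keys): not rotate_keys is forbidden.

Forbidden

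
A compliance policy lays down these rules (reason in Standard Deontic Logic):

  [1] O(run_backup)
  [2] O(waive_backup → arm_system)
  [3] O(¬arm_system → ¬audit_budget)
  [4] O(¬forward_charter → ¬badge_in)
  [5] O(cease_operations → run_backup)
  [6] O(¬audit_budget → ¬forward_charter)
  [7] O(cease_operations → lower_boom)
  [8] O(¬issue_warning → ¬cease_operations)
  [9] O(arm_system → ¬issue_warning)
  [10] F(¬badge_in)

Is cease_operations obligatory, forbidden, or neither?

Forbidden

F(¬badge_in) at premise 10 means O(badge_in).
Premise 4, O(¬forward_charter → ¬badge_in), contraposes to O(badge_in → forward_charter); with O(badge_in) we get O(forward_charter).
Premise 6 is O(¬audit_budget → ¬forward_charter); contrapositively O(forward_charter → audit_budget). Since O(forward_charter) holds, K gives O(audit_budget).
Premise 3, O(¬arm_system → ¬audit_budget), contraposes to O(audit_budget → arm_system); with O(audit_budget) we get O(arm_system).
From O(arm_system) and premise 9, O(arm_system → ¬issue_warning), we obtain O(¬issue_warning).
From O(¬issue_warning) and premise 8, O(¬issue_warning → ¬cease_operations), we obtain O(¬cease_operations).
Premises 1, 2, 5, 7 do not contribute to this derivation.
Thus O(¬cease_operations), which is F(cease_operations): cease_operations is forbidden.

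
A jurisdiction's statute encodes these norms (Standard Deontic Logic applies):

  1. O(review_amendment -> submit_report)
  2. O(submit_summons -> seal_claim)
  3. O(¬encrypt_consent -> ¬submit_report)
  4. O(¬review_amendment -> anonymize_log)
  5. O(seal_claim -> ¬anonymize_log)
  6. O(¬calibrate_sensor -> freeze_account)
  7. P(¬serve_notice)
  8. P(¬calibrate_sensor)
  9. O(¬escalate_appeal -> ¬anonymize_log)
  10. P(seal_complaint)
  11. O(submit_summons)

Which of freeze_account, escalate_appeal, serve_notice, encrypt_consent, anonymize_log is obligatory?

encrypt_consent

Premise 11 states O(submit_summons) outright.
Applying K to premise 2 (O(submit_summons -> seal_claim)) and O(submit_summons) yields O(seal_claim).
With premise 5, O(seal_claim -> ¬anonymize_log), the K-axiom yields O(¬anonymize_log).
The contrapositive of premise 4 (O(¬review_amendment -> anonymize_log)) is O(¬anonymize_log -> review_amendment), and O(¬anonymize_log) is already established, so O(review_amendment).
With premise 1, O(review_amendment -> submit_report), the K-axiom yields O(submit_report).
Premise 3, O(¬encrypt_consent -> ¬submit_report), contraposes to O(submit_report -> encrypt_consent); with O(submit_report) we get O(encrypt_consent).
So O(encrypt_consent) holds — encrypt_consent is obligatory. None of the other listed options is made obligatory by any chain of premises.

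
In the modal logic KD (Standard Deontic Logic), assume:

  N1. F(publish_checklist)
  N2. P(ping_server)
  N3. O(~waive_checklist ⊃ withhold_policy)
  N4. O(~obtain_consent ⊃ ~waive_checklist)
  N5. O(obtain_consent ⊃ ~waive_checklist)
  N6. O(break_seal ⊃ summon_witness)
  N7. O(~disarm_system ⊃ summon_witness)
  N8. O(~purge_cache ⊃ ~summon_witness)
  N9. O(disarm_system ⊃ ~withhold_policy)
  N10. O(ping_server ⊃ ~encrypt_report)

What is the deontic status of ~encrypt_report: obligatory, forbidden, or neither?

Premise 10 is O(ping_server ⊃ ~encrypt_report), but O(ping_server) is not derivable from the premises (the permission P(ping_server) asserts only ~O(~ping_server), not O(ping_server)), so it does not yield O(~encrypt_report).
No premise or chain of K-axiom applications forces O(~encrypt_report), and none forces O(encrypt_report). So ~encrypt_report is neither obligatory nor forbidden under these norms.

Neither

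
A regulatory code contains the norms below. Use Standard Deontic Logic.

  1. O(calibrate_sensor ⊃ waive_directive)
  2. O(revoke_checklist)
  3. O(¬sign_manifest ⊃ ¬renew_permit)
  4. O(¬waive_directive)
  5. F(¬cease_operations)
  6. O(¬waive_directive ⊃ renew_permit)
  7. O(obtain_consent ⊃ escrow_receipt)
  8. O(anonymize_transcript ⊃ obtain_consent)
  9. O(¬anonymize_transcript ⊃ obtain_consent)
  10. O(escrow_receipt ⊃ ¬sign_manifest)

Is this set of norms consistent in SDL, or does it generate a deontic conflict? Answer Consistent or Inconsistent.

Premises 9 and 8 cover both cases: O(¬anonymize_transcript ⊃ obtain_consent) and O(anonymize_transcript ⊃ obtain_consent). Since ¬anonymize_transcript ∨ anonymize_transcript is a tautology, O(obtain_consent) follows.
From O(obtain_consent) and premise 7, O(obtain_consent ⊃ escrow_receipt), we obtain O(escrow_receipt).
Applying K to premise 10 (O(escrow_receipt ⊃ ¬sign_manifest)) and O(escrow_receipt) yields O(¬sign_manifest).
Applying K to premise 3 (O(¬sign_manifest ⊃ ¬renew_permit)) and O(¬sign_manifest) yields O(¬renew_permit).
Premise 6, O(¬waive_directive ⊃ renew_permit), contraposes to O(¬renew_permit ⊃ waive_directive); with O(¬renew_permit) we get O(waive_directive).
Yet premise 4 states O(¬waive_directive).
We now have both O(waive_directive) and O(¬waive_directive) — waive_directive is simultaneously obligatory and forbidden, violating the D-axiom.

Inconsistent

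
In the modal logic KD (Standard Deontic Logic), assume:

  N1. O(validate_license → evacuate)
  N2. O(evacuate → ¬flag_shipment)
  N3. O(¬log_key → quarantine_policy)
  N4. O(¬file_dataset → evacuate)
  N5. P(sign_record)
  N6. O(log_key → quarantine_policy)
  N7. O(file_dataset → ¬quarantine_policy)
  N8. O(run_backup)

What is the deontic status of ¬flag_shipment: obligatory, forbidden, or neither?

By case analysis on ¬log_key: premise 3 gives O(¬log_key → quarantine_policy) and premise 6 gives O(log_key → quarantine_policy), so O(quarantine_policy) either way.
Premise 7, O(file_dataset → ¬quarantine_policy), contraposes to O(quarantine_policy → ¬file_dataset); with O(quarantine_policy) we get O(¬file_dataset).
Premise 4 is O(¬file_dataset → evacuate); since O(¬file_dataset), deontic closure gives O(evacuate).
With premise 2, O(evacuate → ¬flag_shipment), the K-axiom yields O(¬flag_shipment).
Premises 1, 5, 8 do not contribute to this derivation.
Hence ¬flag_shipment is obligatory.

Obligatory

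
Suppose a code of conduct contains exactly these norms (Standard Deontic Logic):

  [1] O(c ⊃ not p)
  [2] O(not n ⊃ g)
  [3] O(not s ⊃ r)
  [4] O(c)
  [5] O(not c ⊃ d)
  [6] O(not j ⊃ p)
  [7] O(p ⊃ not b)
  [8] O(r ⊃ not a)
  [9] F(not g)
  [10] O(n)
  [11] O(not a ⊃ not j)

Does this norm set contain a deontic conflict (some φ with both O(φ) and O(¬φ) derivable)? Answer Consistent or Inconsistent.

Consistent

Premise 2 is O(not n ⊃ g); even if O(g) held, inferring O(not n) would be affirming the consequent — invalid.
So O(not n) is not derivable, and the apparent clash with O(n) does not arise.
A world satisfying every obligation exists (e.g. a=true, b=false, c=true, d=false, g=true, j=true, n=true, p=false, r=false, s=true); no atom is both obligatory and forbidden, so the set is consistent.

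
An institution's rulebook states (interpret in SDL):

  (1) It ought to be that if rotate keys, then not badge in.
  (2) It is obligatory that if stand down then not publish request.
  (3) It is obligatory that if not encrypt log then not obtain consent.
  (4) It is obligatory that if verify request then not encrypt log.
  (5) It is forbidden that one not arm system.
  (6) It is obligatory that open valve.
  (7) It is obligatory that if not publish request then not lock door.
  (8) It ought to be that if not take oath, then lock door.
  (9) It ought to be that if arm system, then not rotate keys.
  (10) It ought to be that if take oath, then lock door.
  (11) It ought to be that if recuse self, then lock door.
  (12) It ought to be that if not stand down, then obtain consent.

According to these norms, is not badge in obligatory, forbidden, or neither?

Neither

Premise 1 is O(rotate_keys → ¬badge_in), but O(rotate_keys) is not derivable from the premises, so it does not yield O(¬badge_in).
No premise or chain of K-axiom applications forces O(¬badge_in), and none forces O(badge_in). So ¬badge_in is neither obligatory nor forbidden under these norms.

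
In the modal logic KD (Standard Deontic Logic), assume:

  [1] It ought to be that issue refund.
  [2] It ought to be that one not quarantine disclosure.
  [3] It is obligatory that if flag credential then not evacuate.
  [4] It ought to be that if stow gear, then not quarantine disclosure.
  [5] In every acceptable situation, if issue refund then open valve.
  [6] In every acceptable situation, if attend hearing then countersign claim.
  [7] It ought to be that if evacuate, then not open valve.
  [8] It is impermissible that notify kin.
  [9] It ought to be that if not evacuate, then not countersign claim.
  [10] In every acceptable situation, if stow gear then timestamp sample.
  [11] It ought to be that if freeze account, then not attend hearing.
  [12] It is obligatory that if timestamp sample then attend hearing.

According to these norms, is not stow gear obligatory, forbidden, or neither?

Obligatory

From premise 1 we have O(issue_refund).
Premise 5 is O(issue_refund → open_valve); since O(issue_refund), deontic closure gives O(open_valve).
Premise 7 is O(evacuate → ¬open_valve); contrapositively O(open_valve → ¬evacuate). Since O(open_valve) holds, K gives O(¬evacuate).
From O(¬evacuate) and premise 9, O(¬evacuate → ¬countersign_claim), we obtain O(¬countersign_claim).
Premise 6 is O(attend_hearing → countersign_claim); contrapositively O(¬countersign_claim → ¬attend_hearing). Since O(¬countersign_claim) holds, K gives O(¬attend_hearing).
The contrapositive of premise 12 (O(timestamp_sample → attend_hearing)) is O(¬attend_hearing → ¬timestamp_sample), and O(¬attend_hearing) is already established, so O(¬timestamp_sample).
Premise 10 is O(stow_gear → timestamp_sample); contrapositively O(¬timestamp_sample → ¬stow_gear). Since O(¬timestamp_sample) holds, K gives O(¬stow_gear).
Premises 2, 3, 4, 8, 11 do not contribute to this derivation.
Hence ¬stow_gear is obligatory.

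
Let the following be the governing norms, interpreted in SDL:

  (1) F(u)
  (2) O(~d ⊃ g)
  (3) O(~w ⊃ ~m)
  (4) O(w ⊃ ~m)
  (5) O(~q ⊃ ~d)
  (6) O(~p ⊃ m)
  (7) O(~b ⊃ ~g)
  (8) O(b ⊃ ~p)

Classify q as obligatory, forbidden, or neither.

Obligatory

Premises 4 and 3 cover both cases: O(w ⊃ ~m) and O(~w ⊃ ~m). Since w ∨ ~w is a tautology, O(~m) follows.
Premise 6 is O(~p ⊃ m); contrapositively O(~m ⊃ p). Since O(~m) holds, K gives O(p).
Premise 8, O(b ⊃ ~p), contraposes to O(p ⊃ ~b); with O(p) we get O(~b).
From O(~b) and premise 7, O(~b ⊃ ~g), we obtain O(~g).
The contrapositive of premise 2 (O(~d ⊃ g)) is O(~g ⊃ d), and O(~g) is already established, so O(d).
The contrapositive of premise 5 (O(~q ⊃ ~d)) is O(d ⊃ q), and O(d) is already established, so O(q).
Premise 1 does not contribute to this derivation.
Hence q is obligatory.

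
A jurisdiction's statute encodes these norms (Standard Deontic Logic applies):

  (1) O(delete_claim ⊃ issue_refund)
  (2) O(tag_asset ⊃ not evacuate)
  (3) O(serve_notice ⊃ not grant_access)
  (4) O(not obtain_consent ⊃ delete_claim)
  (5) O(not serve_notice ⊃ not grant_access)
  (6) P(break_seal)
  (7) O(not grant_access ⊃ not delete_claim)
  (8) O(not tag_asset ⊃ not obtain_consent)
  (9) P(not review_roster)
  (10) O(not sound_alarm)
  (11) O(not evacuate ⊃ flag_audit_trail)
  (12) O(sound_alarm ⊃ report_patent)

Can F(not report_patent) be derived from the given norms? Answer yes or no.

No

Premise 12 is O(sound_alarm ⊃ report_patent), but O(sound_alarm) is not derivable from the premises, so it does not yield O(report_patent).
No other premise forces O(report_patent). An ideal world satisfying every premise can still have not report_patent true, so F(not report_patent) is not derivable.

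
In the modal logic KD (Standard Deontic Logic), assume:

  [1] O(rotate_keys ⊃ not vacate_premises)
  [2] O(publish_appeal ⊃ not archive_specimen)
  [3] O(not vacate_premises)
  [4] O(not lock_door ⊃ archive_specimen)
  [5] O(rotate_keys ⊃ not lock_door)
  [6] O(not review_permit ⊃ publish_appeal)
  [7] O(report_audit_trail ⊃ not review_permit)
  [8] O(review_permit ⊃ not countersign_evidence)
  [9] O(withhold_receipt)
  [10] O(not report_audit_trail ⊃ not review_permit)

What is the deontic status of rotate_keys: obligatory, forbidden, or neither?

Forbidden

By case analysis on not report_audit_trail: premise 10 gives O(not report_audit_trail ⊃ not review_permit) and premise 7 gives O(report_audit_trail ⊃ not review_permit), so O(not review_permit) either way.
Premise 6 is O(not review_permit ⊃ publish_appeal); since O(not review_permit), deontic closure gives O(publish_appeal).
Applying K to premise 2 (O(publish_appeal ⊃ not archive_specimen)) and O(publish_appeal) yields O(not archive_specimen).
Premise 4, O(not lock_door ⊃ archive_specimen), contraposes to O(not archive_specimen ⊃ lock_door); with O(not archive_specimen) we get O(lock_door).
Premise 5, O(rotate_keys ⊃ not lock_door), contraposes to O(lock_door ⊃ not rotate_keys); with O(lock_door) we get O(not rotate_keys).
Premises 1, 3, 8, 9 do not contribute to this derivation.
Thus O(not rotate_keys), which is F(rotate_keys): rotate_keys is forbidden.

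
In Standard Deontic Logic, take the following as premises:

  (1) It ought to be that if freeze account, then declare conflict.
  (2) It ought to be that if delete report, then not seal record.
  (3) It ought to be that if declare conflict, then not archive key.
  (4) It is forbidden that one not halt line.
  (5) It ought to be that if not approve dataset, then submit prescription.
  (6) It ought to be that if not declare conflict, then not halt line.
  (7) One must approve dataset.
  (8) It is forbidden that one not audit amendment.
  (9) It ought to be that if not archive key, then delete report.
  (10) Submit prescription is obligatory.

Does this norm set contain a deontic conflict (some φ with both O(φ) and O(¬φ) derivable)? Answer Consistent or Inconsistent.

Consistent

Premise 5 is O(¬approve_dataset → submit_prescription); even if O(submit_prescription) held, inferring O(¬approve_dataset) would be affirming the consequent — invalid.
So O(¬approve_dataset) is not derivable, and the apparent clash with O(approve_dataset) does not arise.
A world satisfying every obligation exists (e.g. approve_dataset=true, archive_key=false, audit_amendment=true, declare_conflict=true, delete_report=true, freeze_account=false, halt_line=true, seal_record=false, submit_prescription=true); no atom is both obligatory and forbidden, so the set is consistent.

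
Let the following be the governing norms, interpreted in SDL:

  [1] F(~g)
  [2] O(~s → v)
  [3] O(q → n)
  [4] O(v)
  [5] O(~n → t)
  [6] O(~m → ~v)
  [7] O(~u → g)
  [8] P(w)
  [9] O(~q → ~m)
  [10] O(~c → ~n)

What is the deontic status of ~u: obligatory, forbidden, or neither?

Premise 7 is O(~u → g); even if O(g) held, inferring O(~u) would be affirming the consequent — invalid.
No premise or chain of K-axiom applications forces O(~u), and none forces O(u). So ~u is neither obligatory nor forbidden under these norms.

Neither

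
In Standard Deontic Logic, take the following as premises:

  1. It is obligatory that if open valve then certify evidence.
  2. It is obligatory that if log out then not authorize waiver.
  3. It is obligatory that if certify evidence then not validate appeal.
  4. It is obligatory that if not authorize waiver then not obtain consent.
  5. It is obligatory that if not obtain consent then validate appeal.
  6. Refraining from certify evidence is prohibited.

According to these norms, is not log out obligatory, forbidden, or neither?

Obligatory

F(¬certify_evidence) at premise 6 means O(certify_evidence).
With premise 3, O(certify_evidence → ¬validate_appeal), the K-axiom yields O(¬validate_appeal).
Premise 5 is O(¬obtain_consent → validate_appeal); contrapositively O(¬validate_appeal → obtain_consent). Since O(¬validate_appeal) holds, K gives O(obtain_consent).
The contrapositive of premise 4 (O(¬authorize_waiver → ¬obtain_consent)) is O(obtain_consent → authorize_waiver), and O(obtain_consent) is already established, so O(authorize_waiver).
Premise 2, O(log_out → ¬authorize_waiver), contraposes to O(authorize_waiver → ¬log_out); with O(authorize_waiver) we get O(¬log_out).
Premise 1 does not contribute to this derivation.
Hence ¬log_out is obligatory.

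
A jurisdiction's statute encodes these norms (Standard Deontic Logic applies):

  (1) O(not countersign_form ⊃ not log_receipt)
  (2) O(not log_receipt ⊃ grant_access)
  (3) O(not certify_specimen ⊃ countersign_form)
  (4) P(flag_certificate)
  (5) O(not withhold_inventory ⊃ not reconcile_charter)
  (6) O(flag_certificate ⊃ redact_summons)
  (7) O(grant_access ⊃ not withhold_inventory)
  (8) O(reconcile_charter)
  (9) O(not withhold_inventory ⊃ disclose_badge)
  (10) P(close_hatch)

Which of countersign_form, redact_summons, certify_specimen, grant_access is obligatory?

countersign_form

From premise 8 we have O(reconcile_charter).
Premise 5 is O(not withhold_inventory ⊃ not reconcile_charter); contrapositively O(reconcile_charter ⊃ withhold_inventory). Since O(reconcile_charter) holds, K gives O(withhold_inventory).
Premise 7, O(grant_access ⊃ not withhold_inventory), contraposes to O(withhold_inventory ⊃ not grant_access); with O(withhold_inventory) we get O(not grant_access).
The contrapositive of premise 2 (O(not log_receipt ⊃ grant_access)) is O(not grant_access ⊃ log_receipt), and O(not grant_access) is already established, so O(log_receipt).
The contrapositive of premise 1 (O(not countersign_form ⊃ not log_receipt)) is O(log_receipt ⊃ countersign_form), and O(log_receipt) is already established, so O(countersign_form).
So O(countersign_form) holds — countersign_form is obligatory. None of the other listed options is made obligatory by any chain of premises.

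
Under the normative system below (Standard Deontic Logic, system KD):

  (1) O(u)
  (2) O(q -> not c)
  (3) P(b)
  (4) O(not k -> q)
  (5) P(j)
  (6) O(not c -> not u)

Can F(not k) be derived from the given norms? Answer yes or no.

Yes

Premise 1 states O(u) outright.
Premise 6, O(not c -> not u), contraposes to O(u -> c); with O(u) we get O(c).
The contrapositive of premise 2 (O(q -> not c)) is O(c -> not q), and O(c) is already established, so O(not q).
Premise 4 is O(not k -> q); contrapositively O(not q -> k). Since O(not q) holds, K gives O(k).
Premises 3, 5 do not contribute to this derivation.
So O(k) holds, i.e. F(not k). The claim follows.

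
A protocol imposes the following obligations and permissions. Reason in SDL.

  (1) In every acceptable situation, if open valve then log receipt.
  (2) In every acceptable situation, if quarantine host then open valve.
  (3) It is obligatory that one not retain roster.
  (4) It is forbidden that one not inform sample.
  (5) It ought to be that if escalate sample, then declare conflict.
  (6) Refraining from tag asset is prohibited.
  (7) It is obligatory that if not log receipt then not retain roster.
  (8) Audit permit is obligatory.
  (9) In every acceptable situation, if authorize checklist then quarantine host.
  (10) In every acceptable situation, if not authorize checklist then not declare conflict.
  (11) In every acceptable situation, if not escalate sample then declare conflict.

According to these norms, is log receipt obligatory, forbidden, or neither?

Obligatory

By case analysis on escalate_sample: premise 5 gives O(escalate_sample → declare_conflict) and premise 11 gives O(¬escalate_sample → declare_conflict), so O(declare_conflict) either way.
Premise 10 is O(¬authorize_checklist → ¬declare_conflict); contrapositively O(declare_conflict → authorize_checklist). Since O(declare_conflict) holds, K gives O(authorize_checklist).
Applying K to premise 9 (O(authorize_checklist → quarantine_host)) and O(authorize_checklist) yields O(quarantine_host).
From O(quarantine_host) and premise 2, O(quarantine_host → open_valve), we obtain O(open_valve).
From O(open_valve) and premise 1, O(open_valve → log_receipt), we obtain O(log_receipt).
Premises 3, 4, 6, 7, 8 do not contribute to this derivation.
Hence log_receipt is obligatory.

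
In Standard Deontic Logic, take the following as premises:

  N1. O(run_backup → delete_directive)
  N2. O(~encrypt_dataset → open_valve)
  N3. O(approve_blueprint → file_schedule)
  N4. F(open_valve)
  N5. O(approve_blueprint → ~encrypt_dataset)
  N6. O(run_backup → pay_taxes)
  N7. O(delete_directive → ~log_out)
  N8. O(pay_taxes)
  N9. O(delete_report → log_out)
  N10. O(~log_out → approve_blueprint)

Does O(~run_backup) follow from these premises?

Premise 4 is F(open_valve), i.e. O(~open_valve).
Premise 2, O(~encrypt_dataset → open_valve), contraposes to O(~open_valve → encrypt_dataset); with O(~open_valve) we get O(encrypt_dataset).
The contrapositive of premise 5 (O(approve_blueprint → ~encrypt_dataset)) is O(encrypt_dataset → ~approve_blueprint), and O(encrypt_dataset) is already established, so O(~approve_blueprint).
Premise 10, O(~log_out → approve_blueprint), contraposes to O(~approve_blueprint → log_out); with O(~approve_blueprint) we get O(log_out).
The contrapositive of premise 7 (O(delete_directive → ~log_out)) is O(log_out → ~delete_directive), and O(log_out) is already established, so O(~delete_directive).
Premise 1 is O(run_backup → delete_directive); contrapositively O(~delete_directive → ~run_backup). Since O(~delete_directive) holds, K gives O(~run_backup).
Premises 3, 6, 8, 9 do not contribute to this derivation.
So O(~run_backup) follows.

Yes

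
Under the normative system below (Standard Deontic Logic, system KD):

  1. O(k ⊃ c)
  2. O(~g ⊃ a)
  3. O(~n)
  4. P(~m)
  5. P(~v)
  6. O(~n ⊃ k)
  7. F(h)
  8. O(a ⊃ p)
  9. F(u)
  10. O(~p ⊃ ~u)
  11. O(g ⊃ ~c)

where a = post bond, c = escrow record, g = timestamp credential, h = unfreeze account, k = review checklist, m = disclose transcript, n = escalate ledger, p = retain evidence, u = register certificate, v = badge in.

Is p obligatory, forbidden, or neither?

Obligatory

Premise 3 gives O(~n).
Premise 6 is O(~n ⊃ k); since O(~n), deontic closure gives O(k).
With premise 1, O(k ⊃ c), the K-axiom yields O(c).
Premise 11 is O(g ⊃ ~c); contrapositively O(c ⊃ ~g). Since O(c) holds, K gives O(~g).
Premise 2 is O(~g ⊃ a); since O(~g), deontic closure gives O(a).
With premise 8, O(a ⊃ p), the K-axiom yields O(p).
Premises 4, 5, 7, 9, 10 do not contribute to this derivation.
Hence p is obligatory.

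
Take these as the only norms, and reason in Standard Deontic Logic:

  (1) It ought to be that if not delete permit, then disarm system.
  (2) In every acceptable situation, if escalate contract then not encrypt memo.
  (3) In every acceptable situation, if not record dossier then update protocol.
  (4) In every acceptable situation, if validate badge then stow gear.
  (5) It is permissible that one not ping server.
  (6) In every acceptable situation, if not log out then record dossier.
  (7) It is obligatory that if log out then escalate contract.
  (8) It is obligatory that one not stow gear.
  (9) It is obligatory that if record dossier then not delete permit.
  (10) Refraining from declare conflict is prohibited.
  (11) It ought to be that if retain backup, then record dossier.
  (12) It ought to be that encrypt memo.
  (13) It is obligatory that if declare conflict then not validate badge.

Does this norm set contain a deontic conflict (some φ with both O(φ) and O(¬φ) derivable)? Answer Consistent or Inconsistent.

Premise 4 is O(validate_badge → stow_gear), but O(validate_badge) is not derivable from the premises, so it does not yield O(stow_gear).
So O(stow_gear) is not derivable, and the apparent clash with O(¬stow_gear) does not arise.
A world satisfying every obligation exists (e.g. declare_conflict=true, delete_permit=false, disarm_system=true, encrypt_memo=true, escalate_contract=false, log_out=false, ping_server=false, record_dossier=true, retain_backup=false, stow_gear=false, update_protocol=false, validate_badge=false); no atom is both obligatory and forbidden, so the set is consistent.

Consistent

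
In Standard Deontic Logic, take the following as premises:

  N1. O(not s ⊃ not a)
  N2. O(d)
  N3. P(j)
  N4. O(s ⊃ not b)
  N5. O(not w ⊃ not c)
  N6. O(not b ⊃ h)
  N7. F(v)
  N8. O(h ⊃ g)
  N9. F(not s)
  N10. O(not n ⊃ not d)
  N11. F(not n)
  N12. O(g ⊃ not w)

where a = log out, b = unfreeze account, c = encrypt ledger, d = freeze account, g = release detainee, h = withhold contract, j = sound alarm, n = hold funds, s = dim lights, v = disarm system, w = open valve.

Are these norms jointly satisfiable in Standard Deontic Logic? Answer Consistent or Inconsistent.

Consistent

Premise 10 is O(not n ⊃ not d), but O(not n) is not derivable from the premises, so it does not yield O(not d).
So O(not d) is not derivable, and the apparent clash with O(d) does not arise.
A world satisfying every obligation exists (e.g. a=false, b=false, c=false, d=true, g=true, h=true, j=false, n=true, s=true, v=false, w=false); no atom is both obligatory and forbidden, so the set is consistent.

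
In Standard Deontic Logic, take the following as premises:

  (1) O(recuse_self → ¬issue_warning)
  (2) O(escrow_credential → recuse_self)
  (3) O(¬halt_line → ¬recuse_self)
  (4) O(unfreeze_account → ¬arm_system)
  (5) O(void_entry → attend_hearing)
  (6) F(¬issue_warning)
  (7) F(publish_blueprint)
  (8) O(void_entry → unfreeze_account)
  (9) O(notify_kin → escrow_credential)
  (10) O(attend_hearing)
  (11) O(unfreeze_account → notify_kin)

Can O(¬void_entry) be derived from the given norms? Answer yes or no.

Premise 6 is F(¬issue_warning), i.e. O(issue_warning).
The contrapositive of premise 1 (O(recuse_self → ¬issue_warning)) is O(issue_warning → ¬recuse_self), and O(issue_warning) is already established, so O(¬recuse_self).
Premise 2 is O(escrow_credential → recuse_self); contrapositively O(¬recuse_self → ¬escrow_credential). Since O(¬recuse_self) holds, K gives O(¬escrow_credential).
The contrapositive of premise 9 (O(notify_kin → escrow_credential)) is O(¬escrow_credential → ¬notify_kin), and O(¬escrow_credential) is already established, so O(¬notify_kin).
The contrapositive of premise 11 (O(unfreeze_account → notify_kin)) is O(¬notify_kin → ¬unfreeze_account), and O(¬notify_kin) is already established, so O(¬unfreeze_account).
Premise 8, O(void_entry → unfreeze_account), contraposes to O(¬unfreeze_account → ¬void_entry); with O(¬unfreeze_account) we get O(¬void_entry).
Premises 3, 4, 5, 7, 10 do not contribute to this derivation.
So O(¬void_entry) follows.

Yes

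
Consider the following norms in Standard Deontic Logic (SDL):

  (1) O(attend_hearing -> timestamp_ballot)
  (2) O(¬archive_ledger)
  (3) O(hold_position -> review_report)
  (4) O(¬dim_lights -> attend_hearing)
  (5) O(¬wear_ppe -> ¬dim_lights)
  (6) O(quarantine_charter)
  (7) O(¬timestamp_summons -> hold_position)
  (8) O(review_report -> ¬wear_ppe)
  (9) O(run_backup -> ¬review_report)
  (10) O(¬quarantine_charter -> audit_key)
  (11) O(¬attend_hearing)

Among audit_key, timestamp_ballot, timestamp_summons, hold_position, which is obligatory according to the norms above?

timestamp_summons

Premise 11 states O(¬attend_hearing) outright.
Premise 4, O(¬dim_lights -> attend_hearing), contraposes to O(¬attend_hearing -> dim_lights); with O(¬attend_hearing) we get O(dim_lights).
The contrapositive of premise 5 (O(¬wear_ppe -> ¬dim_lights)) is O(dim_lights -> wear_ppe), and O(dim_lights) is already established, so O(wear_ppe).
Premise 8, O(review_report -> ¬wear_ppe), contraposes to O(wear_ppe -> ¬review_report); with O(wear_ppe) we get O(¬review_report).
Premise 3, O(hold_position -> review_report), contraposes to O(¬review_report -> ¬hold_position); with O(¬review_report) we get O(¬hold_position).
Premise 7, O(¬timestamp_summons -> hold_position), contraposes to O(¬hold_position -> timestamp_summons); with O(¬hold_position) we get O(timestamp_summons).
So O(timestamp_summons) holds — timestamp_summons is obligatory. None of the other listed options is made obligatory by any chain of premises.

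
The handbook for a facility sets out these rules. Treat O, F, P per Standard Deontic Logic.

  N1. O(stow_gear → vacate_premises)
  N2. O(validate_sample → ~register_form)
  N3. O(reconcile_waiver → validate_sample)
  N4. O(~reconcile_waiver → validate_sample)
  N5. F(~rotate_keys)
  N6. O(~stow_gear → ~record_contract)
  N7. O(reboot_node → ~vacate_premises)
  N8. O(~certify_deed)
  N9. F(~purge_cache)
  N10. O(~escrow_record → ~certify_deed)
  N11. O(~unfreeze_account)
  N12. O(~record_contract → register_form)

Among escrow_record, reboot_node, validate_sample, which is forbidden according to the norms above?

By case analysis on reconcile_waiver: premise 3 gives O(reconcile_waiver → validate_sample) and premise 4 gives O(~reconcile_waiver → validate_sample), so O(validate_sample) either way.
Applying K to premise 2 (O(validate_sample → ~register_form)) and O(validate_sample) yields O(~register_form).
The contrapositive of premise 12 (O(~record_contract → register_form)) is O(~register_form → record_contract), and O(~register_form) is already established, so O(record_contract).
The contrapositive of premise 6 (O(~stow_gear → ~record_contract)) is O(record_contract → stow_gear), and O(record_contract) is already established, so O(stow_gear).
From O(stow_gear) and premise 1, O(stow_gear → vacate_premises), we obtain O(vacate_premises).
The contrapositive of premise 7 (O(reboot_node → ~vacate_premises)) is O(vacate_premises → ~reboot_node), and O(vacate_premises) is already established, so O(~reboot_node).
So O(~reboot_node) holds, i.e. reboot_node is forbidden. None of the other listed options is forbidden under the premises.

reboot_node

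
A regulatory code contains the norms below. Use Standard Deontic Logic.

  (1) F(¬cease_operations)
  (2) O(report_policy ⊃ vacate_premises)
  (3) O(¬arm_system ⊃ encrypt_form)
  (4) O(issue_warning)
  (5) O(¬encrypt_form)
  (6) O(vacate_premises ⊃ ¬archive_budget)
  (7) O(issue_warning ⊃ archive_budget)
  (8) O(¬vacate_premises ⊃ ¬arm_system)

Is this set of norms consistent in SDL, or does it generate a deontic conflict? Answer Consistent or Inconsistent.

Premise 5 states O(¬encrypt_form) outright.
Premise 3 is O(¬arm_system ⊃ encrypt_form); contrapositively O(¬encrypt_form ⊃ arm_system). Since O(¬encrypt_form) holds, K gives O(arm_system).
The contrapositive of premise 8 (O(¬vacate_premises ⊃ ¬arm_system)) is O(arm_system ⊃ vacate_premises), and O(arm_system) is already established, so O(vacate_premises).
With premise 6, O(vacate_premises ⊃ ¬archive_budget), the K-axiom yields O(¬archive_budget).
Premise 7 is O(issue_warning ⊃ archive_budget); contrapositively O(¬archive_budget ⊃ ¬issue_warning). Since O(¬archive_budget) holds, K gives O(¬issue_warning).
However, premise 4 gives O(issue_warning).
We now have both O(¬issue_warning) and O(issue_warning) — issue_warning is simultaneously obligatory and forbidden, violating the D-axiom.

Inconsistent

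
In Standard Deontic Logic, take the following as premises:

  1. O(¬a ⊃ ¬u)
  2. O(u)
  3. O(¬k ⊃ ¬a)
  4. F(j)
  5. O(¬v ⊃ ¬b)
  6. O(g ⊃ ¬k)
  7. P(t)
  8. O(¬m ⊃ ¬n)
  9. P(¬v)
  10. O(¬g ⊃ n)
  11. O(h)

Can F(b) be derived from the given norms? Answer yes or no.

No

Premise 5 is O(¬v ⊃ ¬b), but O(¬v) is not derivable from the premises (the permission P(¬v) asserts only ¬O(v), not O(¬v)), so it does not yield O(¬b).
No other premise forces O(¬b). An ideal world satisfying every premise can still have b true, so F(b) is not derivable.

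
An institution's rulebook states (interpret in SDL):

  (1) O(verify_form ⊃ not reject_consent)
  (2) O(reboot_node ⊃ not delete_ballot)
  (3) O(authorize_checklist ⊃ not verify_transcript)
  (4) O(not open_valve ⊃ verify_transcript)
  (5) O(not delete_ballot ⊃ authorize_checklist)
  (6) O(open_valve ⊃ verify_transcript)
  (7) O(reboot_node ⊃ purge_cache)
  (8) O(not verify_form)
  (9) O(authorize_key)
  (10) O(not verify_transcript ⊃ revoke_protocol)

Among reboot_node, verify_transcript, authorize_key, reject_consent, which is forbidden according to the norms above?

reboot_node

By case analysis on open_valve: premise 6 gives O(open_valve ⊃ verify_transcript) and premise 4 gives O(not open_valve ⊃ verify_transcript), so O(verify_transcript) either way.
Premise 3 is O(authorize_checklist ⊃ not verify_transcript); contrapositively O(verify_transcript ⊃ not authorize_checklist). Since O(verify_transcript) holds, K gives O(not authorize_checklist).
Premise 5, O(not delete_ballot ⊃ authorize_checklist), contraposes to O(not authorize_checklist ⊃ delete_ballot); with O(not authorize_checklist) we get O(delete_ballot).
The contrapositive of premise 2 (O(reboot_node ⊃ not delete_ballot)) is O(delete_ballot ⊃ not reboot_node), and O(delete_ballot) is already established, so O(not reboot_node).
So O(not reboot_node) holds, i.e. reboot_node is forbidden. None of the other listed options is forbidden under the premises.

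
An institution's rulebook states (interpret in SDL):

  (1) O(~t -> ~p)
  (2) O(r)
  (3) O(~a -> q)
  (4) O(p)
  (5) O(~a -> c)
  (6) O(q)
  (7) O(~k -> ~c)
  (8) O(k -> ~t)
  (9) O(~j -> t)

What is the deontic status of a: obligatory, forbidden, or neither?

Obligatory

Premise 4 states O(p) outright.
Premise 1, O(~t -> ~p), contraposes to O(p -> t); with O(p) we get O(t).
Premise 8, O(k -> ~t), contraposes to O(t -> ~k); with O(t) we get O(~k).
Premise 7 is O(~k -> ~c); since O(~k), deontic closure gives O(~c).
Premise 5 is O(~a -> c); contrapositively O(~c -> a). Since O(~c) holds, K gives O(a).
Premises 2, 3, 6, 9 do not contribute to this derivation.
Hence a is obligatory.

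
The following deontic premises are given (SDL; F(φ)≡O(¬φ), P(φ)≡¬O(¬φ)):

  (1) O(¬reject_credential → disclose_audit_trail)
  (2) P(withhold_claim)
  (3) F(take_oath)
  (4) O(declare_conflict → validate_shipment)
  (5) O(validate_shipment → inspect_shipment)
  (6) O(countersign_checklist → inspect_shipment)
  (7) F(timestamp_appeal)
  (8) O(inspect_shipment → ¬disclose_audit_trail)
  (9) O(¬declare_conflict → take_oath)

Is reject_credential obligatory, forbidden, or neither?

Obligatory

Premise 3, F(take_oath), is equivalent to O(¬take_oath).
Premise 9 is O(¬declare_conflict → take_oath); contrapositively O(¬take_oath → declare_conflict). Since O(¬take_oath) holds, K gives O(declare_conflict).
Applying K to premise 4 (O(declare_conflict → validate_shipment)) and O(declare_conflict) yields O(validate_shipment).
From O(validate_shipment) and premise 5, O(validate_shipment → inspect_shipment), we obtain O(inspect_shipment).
With premise 8, O(inspect_shipment → ¬disclose_audit_trail), the K-axiom yields O(¬disclose_audit_trail).
Premise 1 is O(¬reject_credential → disclose_audit_trail); contrapositively O(¬disclose_audit_trail → reject_credential). Since O(¬disclose_audit_trail) holds, K gives O(reject_credential).
Premises 2, 6, 7 do not contribute to this derivation.
Hence reject_credential is obligatory.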